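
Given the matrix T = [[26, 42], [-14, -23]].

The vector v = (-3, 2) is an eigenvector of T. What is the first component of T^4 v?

First find the eigenvalue: Tv = (6, -4) = -2·(-3, 2), so λ = -2.
Then T^4 v = λ^4·v = (-2)^4·(-3, 2) = 16·(-3, 2) = (-48, 32).

-48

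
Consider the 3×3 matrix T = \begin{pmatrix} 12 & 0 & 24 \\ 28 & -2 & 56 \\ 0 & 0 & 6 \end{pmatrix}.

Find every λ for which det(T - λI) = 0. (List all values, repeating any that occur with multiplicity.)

-2, 6, 12

The characteristic polynomial is p(μ) = det(μI - T).
Cofactor expansion gives p(μ) = μ^3 - 16μ^2 + 36μ + 144.
Try μ = -2: p(-2) = 0, so -2 is a root.
Dividing by (μ + 2) leaves μ^2 - 18μ + 72.
The quadratic factors as (μ - 6)·(μ - 12).
Eigenvalues: -2, 6, 12.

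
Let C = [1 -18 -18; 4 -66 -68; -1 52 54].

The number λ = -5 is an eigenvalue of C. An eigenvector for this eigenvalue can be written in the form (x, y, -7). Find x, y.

3, 8

We need (C + 5I)v = 0.
C + 5I = [[6, -18, -18], [4, -61, -68], [-1, 52, 59]].
Row 1: (6)·x + (-18)·y + (-18)·-7 = 0
Row 2: (4)·x + (-61)·y + (-68)·-7 = 0
Row 3: (-1)·x + (52)·y + (59)·-7 = 0
Solving gives x = 3, y = 8.
Check: C·(3, 8, -7) = (-15, -40, 35) = -5·(3, 8, -7).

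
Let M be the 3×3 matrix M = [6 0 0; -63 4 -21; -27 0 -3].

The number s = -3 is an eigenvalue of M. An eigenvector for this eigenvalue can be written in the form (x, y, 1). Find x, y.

0, 3

We need (M + 3I)v = 0.
M + 3I = [[9, 0, 0], [-63, 7, -21], [-27, 0, 0]].
Row 1: (9)·x + (0)·y + (0)·1 = 0
Row 2: (-63)·x + (7)·y + (-21)·1 = 0
Row 3: (-27)·x + (0)·y + (0)·1 = 0
Solving gives x = 0, y = 3.
Check: M·(0, 3, 1) = (0, -9, -3) = -3·(0, 3, 1).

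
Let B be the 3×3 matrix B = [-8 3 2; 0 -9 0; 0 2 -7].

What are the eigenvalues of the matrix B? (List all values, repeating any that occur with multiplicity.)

Compute the characteristic polynomial p(μ) = det(μI - B).
Cofactor expansion gives p(μ) = μ^3 + 24μ^2 + 191μ + 504.
Rational-root test: μ = -7 gives p(-7) = 0.
Factor out (μ + 7): p(μ) = (μ + 7)·(μ^2 + 17μ + 72).
The quadratic factors as (μ + 9)·(μ + 8).
Eigenvalues: -9, -8, -7.

-9, -8, -7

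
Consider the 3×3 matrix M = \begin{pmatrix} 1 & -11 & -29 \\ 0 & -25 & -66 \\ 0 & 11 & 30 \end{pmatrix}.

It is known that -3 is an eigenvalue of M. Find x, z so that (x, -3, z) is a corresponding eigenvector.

-1, 1

We need (M + 3I)v = 0.
M + 3I = [[4, -11, -29], [0, -22, -66], [0, 11, 33]].
Row 1: (4)·x + (-11)·-3 + (-29)·z = 0
Row 2: (0)·x + (-22)·-3 + (-66)·z = 0
Row 3: (0)·x + (11)·-3 + (33)·z = 0
Solving gives x = -1, z = 1.
Check: M·(-1, -3, 1) = (3, 9, -3) = -3·(-1, -3, 1).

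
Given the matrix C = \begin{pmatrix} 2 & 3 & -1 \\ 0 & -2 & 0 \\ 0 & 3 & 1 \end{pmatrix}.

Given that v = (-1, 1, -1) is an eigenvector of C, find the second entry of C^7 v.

First find the eigenvalue: Cv = (2, -2, 2) = -2·(-1, 1, -1), so λ = -2.
Then C^7 v = λ^7·v = (-2)^7·(-1, 1, -1) = -128·(-1, 1, -1) = (128, -128, 128).

-128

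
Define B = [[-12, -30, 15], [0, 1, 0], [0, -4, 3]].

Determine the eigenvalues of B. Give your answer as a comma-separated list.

Compute the characteristic polynomial p(μ) = det(μI - B).
Expanding along the first row, p(μ) = μ^3 + 8μ^2 - 45μ + 36.
Since p(-12) = 0, μ = -12 is a root.
Dividing by (μ + 12) leaves μ^2 - 4μ + 3.
The quadratic factors as (μ - 1)·(μ - 3).
Eigenvalues: -12, 1, 3.

-12, 1, 3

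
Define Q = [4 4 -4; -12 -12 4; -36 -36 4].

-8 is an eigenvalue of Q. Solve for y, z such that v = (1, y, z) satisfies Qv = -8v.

0, 3

We need (Q + 8I)v = 0.
Q + 8I = [[12, 4, -4], [-12, -4, 4], [-36, -36, 12]].
Row 1: (12)·1 + (4)·y + (-4)·z = 0
Row 2: (-12)·1 + (-4)·y + (4)·z = 0
Row 3: (-36)·1 + (-36)·y + (12)·z = 0
Solving gives y = 0, z = 3.
Check: Q·(1, 0, 3) = (-8, 0, -24) = -8·(1, 0, 3).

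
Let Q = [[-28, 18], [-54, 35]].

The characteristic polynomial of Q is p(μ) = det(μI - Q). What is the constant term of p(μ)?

p(μ) = μ^2 - 7μ - 8.
The constant term is -8.

-8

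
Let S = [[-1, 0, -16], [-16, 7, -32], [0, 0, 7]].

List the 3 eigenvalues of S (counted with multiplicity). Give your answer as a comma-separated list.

Set up det(sI - S) = 0.
Cofactor expansion gives p(s) = s^3 - 13s^2 + 35s + 49.
Rational-root test: s = -1 gives p(-1) = 0.
Dividing by (s + 1) leaves s^2 - 14s + 49.
The quadratic factor is (s - 7)^2.
Eigenvalues: -1, 7, 7.

-1, 7, 7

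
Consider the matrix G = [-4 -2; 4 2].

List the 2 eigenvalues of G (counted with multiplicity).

-2, 0

det(G - λI) = (-4 - λ)(2 - λ) - (-2)·(4) = λ^2 + 2λ.
This factors as (λ + 2)·λ = 0.
Eigenvalues: -2, 0.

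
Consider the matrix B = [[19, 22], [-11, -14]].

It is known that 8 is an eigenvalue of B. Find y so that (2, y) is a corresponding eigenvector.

We need (B - 8I)v = 0.
B - 8I = [[11, 22], [-11, -22]].
Row 1: (11)·2 + (22)·y = 0
Row 2: (-11)·2 + (-22)·y = 0
Solving gives y = -1.
Check: B·(2, -1) = (16, -8) = 8·(2, -1).

-1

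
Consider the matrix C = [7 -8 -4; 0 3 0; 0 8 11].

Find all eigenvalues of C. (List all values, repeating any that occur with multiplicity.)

Compute the characteristic polynomial p(μ) = det(μI - C).
Expanding along the first row, p(μ) = μ^3 - 21μ^2 + 131μ - 231.
Since p(7) = 0, μ = 7 is a root.
Dividing by (μ - 7) leaves μ^2 - 14μ + 33.
The quadratic factors as (μ - 3)·(μ - 11).
Eigenvalues: 3, 7, 11.

3, 7, 11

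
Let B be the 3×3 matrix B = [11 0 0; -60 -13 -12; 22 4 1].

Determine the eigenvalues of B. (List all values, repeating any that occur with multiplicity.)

The characteristic polynomial is p(λ) = det(λI - B).
Cofactor expansion gives p(λ) = λ^3 + λ^2 - 97λ - 385.
Rational-root test: λ = -5 gives p(-5) = 0.
Dividing by (λ + 5) leaves λ^2 - 4λ - 77.
The quadratic factors as (λ + 7)·(λ - 11).
Eigenvalues: -7, -5, 11.

-7, -5, 11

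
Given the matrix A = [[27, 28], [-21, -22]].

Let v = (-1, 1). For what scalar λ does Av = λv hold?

-1

Compute Av: A·(-1, 1) = (1, -1).
Since Av = λv, compare component 1: 1 = λ·-1, so λ = -1.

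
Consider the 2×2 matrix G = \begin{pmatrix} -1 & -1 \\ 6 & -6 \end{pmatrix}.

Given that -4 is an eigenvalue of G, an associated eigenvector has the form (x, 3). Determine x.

1

We need (G + 4I)v = 0.
G + 4I = [[3, -1], [6, -2]].
Row 1: (3)·x + (-1)·3 = 0
Row 2: (6)·x + (-2)·3 = 0
Solving gives x = 1.
Check: G·(1, 3) = (-4, -12) = -4·(1, 3).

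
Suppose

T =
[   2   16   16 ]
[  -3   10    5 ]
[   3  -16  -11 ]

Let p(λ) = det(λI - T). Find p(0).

60

p(0) = det(0·I − T) = det(−T) = (−1)^3·det(T).
det(T) = -60, so p(0) = 60.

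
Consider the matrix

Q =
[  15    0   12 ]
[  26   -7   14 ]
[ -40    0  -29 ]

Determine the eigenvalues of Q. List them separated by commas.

-9, -7, -5

The characteristic polynomial is p(λ) = det(λI - Q).
Expanding along the first row, p(λ) = λ^3 + 21λ^2 + 143λ + 315.
Rational-root test: λ = -7 gives p(-7) = 0.
Factor out (λ + 7): p(λ) = (λ + 7)·(λ^2 + 14λ + 45).
The quadratic factors as (λ + 9)·(λ + 5).
Eigenvalues: -9, -7, -5.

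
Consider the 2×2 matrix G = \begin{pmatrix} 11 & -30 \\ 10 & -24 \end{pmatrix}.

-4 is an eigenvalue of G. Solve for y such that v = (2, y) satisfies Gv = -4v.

We need (G + 4I)v = 0.
G + 4I = [[15, -30], [10, -20]].
Row 1: (15)·2 + (-30)·y = 0
Row 2: (10)·2 + (-20)·y = 0
Solving gives y = 1.
Check: G·(2, 1) = (-8, -4) = -4·(2, 1).

1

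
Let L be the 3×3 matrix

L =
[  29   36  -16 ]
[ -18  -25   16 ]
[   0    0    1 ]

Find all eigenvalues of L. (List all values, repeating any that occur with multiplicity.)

-7, 1, 11

Compute the characteristic polynomial p(t) = det(tI - L).
Expanding along the first row, p(t) = t^3 - 5t^2 - 73t + 77.
Try t = 1: p(1) = 0, so 1 is a root.
Factor out (t - 1): p(t) = (t - 1)·(t^2 - 4t - 77).
The quadratic factors as (t + 7)·(t - 11).
Eigenvalues: -7, 1, 11.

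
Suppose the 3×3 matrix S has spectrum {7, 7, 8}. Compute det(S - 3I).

If S has eigenvalues 7, 7, 8, then S - 3I has eigenvalues 4, 4, 5.
det(S - 3I) = (4) · (4) · (5) = 80.

80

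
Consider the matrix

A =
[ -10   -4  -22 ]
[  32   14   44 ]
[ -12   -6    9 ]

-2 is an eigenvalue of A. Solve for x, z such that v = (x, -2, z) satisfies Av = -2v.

1, 0

We need (A + 2I)v = 0.
A + 2I = [[-8, -4, -22], [32, 16, 44], [-12, -6, 11]].
Row 1: (-8)·x + (-4)·-2 + (-22)·z = 0
Row 2: (32)·x + (16)·-2 + (44)·z = 0
Row 3: (-12)·x + (-6)·-2 + (11)·z = 0
Solving gives x = 1, z = 0.
Check: A·(1, -2, 0) = (-2, 4, 0) = -2·(1, -2, 0).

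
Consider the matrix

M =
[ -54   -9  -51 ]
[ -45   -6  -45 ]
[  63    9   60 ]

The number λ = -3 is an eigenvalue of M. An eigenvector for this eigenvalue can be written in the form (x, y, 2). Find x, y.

We need (M + 3I)v = 0.
M + 3I = [[-51, -9, -51], [-45, -3, -45], [63, 9, 63]].
Row 1: (-51)·x + (-9)·y + (-51)·2 = 0
Row 2: (-45)·x + (-3)·y + (-45)·2 = 0
Row 3: (63)·x + (9)·y + (63)·2 = 0
Solving gives x = -2, y = 0.
Check: M·(-2, 0, 2) = (6, 0, -6) = -3·(-2, 0, 2).

-2, 0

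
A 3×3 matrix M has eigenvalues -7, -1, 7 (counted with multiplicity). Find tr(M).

-1

trace(M) is the sum of the eigenvalues: (-7) + (-1) + (7) = -1.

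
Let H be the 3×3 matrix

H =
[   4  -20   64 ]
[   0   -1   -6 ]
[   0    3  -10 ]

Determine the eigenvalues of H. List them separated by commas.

Set up det(μI - H) = 0.
Expanding the 3×3 determinant: p(μ) = μ^3 + 7μ^2 - 16μ - 112.
Rational-root test: μ = 4 gives p(4) = 0.
Dividing by (μ - 4) leaves μ^2 + 11μ + 28.
The quadratic factors as (μ + 7)·(μ + 4).
Eigenvalues: -7, -4, 4.

-7, -4, 4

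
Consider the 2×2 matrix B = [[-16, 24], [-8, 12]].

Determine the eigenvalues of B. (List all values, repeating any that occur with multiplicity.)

-4, 0

det(B - λI) = (-16 - λ)(12 - λ) - (24)·(-8) = λ^2 + 4λ.
This factors as (λ + 4)·λ = 0.
Eigenvalues: -4, 0.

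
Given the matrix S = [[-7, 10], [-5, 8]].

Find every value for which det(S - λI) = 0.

det(S - μI) = (-7 - μ)(8 - μ) - (10)·(-5) = μ^2 - μ - 6.
This factors as (μ + 2)·(μ - 3) = 0.
Eigenvalues: -2, 3.

-2, 3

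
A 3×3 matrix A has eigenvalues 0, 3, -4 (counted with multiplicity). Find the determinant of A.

0

det(A) is the product of the eigenvalues: (0) · (3) · (-4) = 0.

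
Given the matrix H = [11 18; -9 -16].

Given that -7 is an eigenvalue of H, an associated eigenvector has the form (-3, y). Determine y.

3

We need (H + 7I)v = 0.
H + 7I = [[18, 18], [-9, -9]].
Row 1: (18)·-3 + (18)·y = 0
Row 2: (-9)·-3 + (-9)·y = 0
Solving gives y = 3.
Check: H·(-3, 3) = (21, -21) = -7·(-3, 3).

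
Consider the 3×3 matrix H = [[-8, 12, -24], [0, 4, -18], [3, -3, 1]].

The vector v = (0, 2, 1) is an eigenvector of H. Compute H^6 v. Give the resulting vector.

(0, 31250, 15625)

First find the eigenvalue: Hv = (0, -10, -5) = -5·(0, 2, 1), so λ = -5.
Then H^6 v = λ^6·v = (-5)^6·(0, 2, 1) = 15625·(0, 2, 1) = (0, 31250, 15625).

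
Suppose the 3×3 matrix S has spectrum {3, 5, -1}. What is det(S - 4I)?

5

If S has eigenvalues 3, 5, -1, then S - 4I has eigenvalues -1, 1, -5.
det(S - 4I) = (-1) · (1) · (-5) = 5.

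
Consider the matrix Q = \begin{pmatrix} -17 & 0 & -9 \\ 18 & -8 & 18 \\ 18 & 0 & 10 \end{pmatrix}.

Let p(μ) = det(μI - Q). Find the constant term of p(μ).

p(μ) = μ^3 + 15μ^2 + 48μ - 64.
The constant term is -64.

-64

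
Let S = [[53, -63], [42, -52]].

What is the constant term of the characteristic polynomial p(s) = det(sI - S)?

-110

p(0) = det(0·I − S) = det(−S) = (−1)^2·det(S).
det(S) = -110, so p(0) = -110.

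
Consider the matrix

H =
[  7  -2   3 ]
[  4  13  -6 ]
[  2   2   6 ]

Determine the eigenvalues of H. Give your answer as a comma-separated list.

8, 9, 9

The characteristic polynomial is p(lambda) = det(lambda·I - H).
Expanding the 3×3 determinant: p(lambda) = lambda^3 - 26·lambda^2 + 225·lambda - 648.
Try lambda = 9: p(9) = 0, so 9 is a root.
Dividing by (lambda - 9) leaves lambda^2 - 17·lambda + 72.
The quadratic factors as (lambda - 8)·(lambda - 9).
Eigenvalues: 8, 9, 9.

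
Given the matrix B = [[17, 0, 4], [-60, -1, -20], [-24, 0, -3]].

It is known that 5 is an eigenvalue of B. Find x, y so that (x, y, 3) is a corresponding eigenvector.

-1, 0

We need (B - 5I)v = 0.
B - 5I = [[12, 0, 4], [-60, -6, -20], [-24, 0, -8]].
Row 1: (12)·x + (0)·y + (4)·3 = 0
Row 2: (-60)·x + (-6)·y + (-20)·3 = 0
Row 3: (-24)·x + (0)·y + (-8)·3 = 0
Solving gives x = -1, y = 0.
Check: B·(-1, 0, 3) = (-5, 0, 15) = 5·(-1, 0, 3).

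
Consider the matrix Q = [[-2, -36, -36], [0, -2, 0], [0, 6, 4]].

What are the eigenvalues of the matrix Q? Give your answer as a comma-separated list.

Set up det(sI - Q) = 0.
Expanding the 3×3 determinant: p(s) = s^3 - 12s - 16.
Try s = -2: p(-2) = 0, so -2 is a root.
Dividing by (s + 2) leaves s^2 - 2s - 8.
The quadratic factors as (s + 2)·(s - 4).
Eigenvalues: -2, -2, 4.

-2, -2, 4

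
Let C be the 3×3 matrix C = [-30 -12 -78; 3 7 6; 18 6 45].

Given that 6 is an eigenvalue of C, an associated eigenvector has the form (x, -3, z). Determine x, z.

We need (C - 6I)v = 0.
C - 6I = [[-36, -12, -78], [3, 1, 6], [18, 6, 39]].
Row 1: (-36)·x + (-12)·-3 + (-78)·z = 0
Row 2: (3)·x + (1)·-3 + (6)·z = 0
Row 3: (18)·x + (6)·-3 + (39)·z = 0
Solving gives x = 1, z = 0.
Check: C·(1, -3, 0) = (6, -18, 0) = 6·(1, -3, 0).

1, 0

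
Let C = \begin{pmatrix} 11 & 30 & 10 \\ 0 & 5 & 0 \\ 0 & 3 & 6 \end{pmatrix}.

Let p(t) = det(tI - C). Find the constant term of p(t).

p(t) = t^3 - 22t^2 + 151t - 330.
The constant term is -330.

-330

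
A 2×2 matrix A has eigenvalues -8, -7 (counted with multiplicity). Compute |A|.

56

det(A) is the product of the eigenvalues: (-8) · (-7) = 56.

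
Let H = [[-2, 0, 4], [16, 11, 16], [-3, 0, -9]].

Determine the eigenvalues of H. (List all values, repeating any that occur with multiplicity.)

-6, -5, 11

Set up det(tI - H) = 0.
Cofactor expansion gives p(t) = t^3 - 91t - 330.
Try t = -6: p(-6) = 0, so -6 is a root.
Factor out (t + 6): p(t) = (t + 6)·(t^2 - 6t - 55).
The quadratic factors as (t + 5)·(t - 11).
Eigenvalues: -6, -5, 11.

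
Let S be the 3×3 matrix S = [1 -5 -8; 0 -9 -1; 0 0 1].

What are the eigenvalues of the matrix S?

-9, 1, 1

S is upper triangular, so its eigenvalues are the diagonal entries.
Diagonal: 1, -9, 1.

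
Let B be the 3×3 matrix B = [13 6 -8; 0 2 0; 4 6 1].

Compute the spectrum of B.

Compute the characteristic polynomial p(λ) = det(λI - B).
Expanding the 3×3 determinant: p(λ) = λ^3 - 16λ^2 + 73λ - 90.
Rational-root test: λ = 5 gives p(5) = 0.
Factor out (λ - 5): p(λ) = (λ - 5)·(λ^2 - 11λ + 18).
The quadratic factors as (λ - 2)·(λ - 9).
Eigenvalues: 2, 5, 9.

2, 5, 9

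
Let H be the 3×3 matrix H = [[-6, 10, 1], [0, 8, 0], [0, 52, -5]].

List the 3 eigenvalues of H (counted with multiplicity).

-6, -5, 8

Compute the characteristic polynomial p(λ) = det(λI - H).
Cofactor expansion gives p(λ) = λ^3 + 3λ^2 - 58λ - 240.
Since p(-5) = 0, λ = -5 is a root.
Dividing by (λ + 5) leaves λ^2 - 2λ - 48.
The quadratic factors as (λ + 6)·(λ - 8).
Eigenvalues: -6, -5, 8.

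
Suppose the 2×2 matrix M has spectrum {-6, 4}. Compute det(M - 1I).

If M has eigenvalues -6, 4, then M - 1I has eigenvalues -7, 3.
det(M - 1I) = (-7) · (3) = -21.

-21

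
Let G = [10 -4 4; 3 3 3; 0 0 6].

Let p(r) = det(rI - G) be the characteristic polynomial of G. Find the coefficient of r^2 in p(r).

-19

The coefficient of r^2 of det(rI - G) is −trace(G).
trace(G) = (10) + (3) + (6) = 19, so the coefficient is -19.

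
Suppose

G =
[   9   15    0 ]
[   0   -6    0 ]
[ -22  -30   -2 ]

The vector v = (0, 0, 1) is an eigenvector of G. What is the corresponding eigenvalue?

-2

Compute Gv: G·(0, 0, 1) = (0, 0, -2).
Since Gv = λv, compare component 3: -2 = λ·1, so λ = -2.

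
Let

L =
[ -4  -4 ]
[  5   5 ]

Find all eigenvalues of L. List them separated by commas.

det(L - λI) = (-4 - λ)(5 - λ) - (-4)·(5) = λ^2 - λ.
This factors as λ·(λ - 1) = 0.
Eigenvalues: 0, 1.

0, 1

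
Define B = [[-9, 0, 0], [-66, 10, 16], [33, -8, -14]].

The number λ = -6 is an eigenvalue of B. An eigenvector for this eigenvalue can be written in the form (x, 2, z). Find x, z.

0, -2

We need (B + 6I)v = 0.
B + 6I = [[-3, 0, 0], [-66, 16, 16], [33, -8, -8]].
Row 1: (-3)·x + (0)·2 + (0)·z = 0
Row 2: (-66)·x + (16)·2 + (16)·z = 0
Row 3: (33)·x + (-8)·2 + (-8)·z = 0
Solving gives x = 0, z = -2.
Check: B·(0, 2, -2) = (0, -12, 12) = -6·(0, 2, -2).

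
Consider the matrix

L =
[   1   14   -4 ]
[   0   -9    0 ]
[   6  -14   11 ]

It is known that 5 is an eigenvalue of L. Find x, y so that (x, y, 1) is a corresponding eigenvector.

We need (L - 5I)v = 0.
L - 5I = [[-4, 14, -4], [0, -14, 0], [6, -14, 6]].
Row 1: (-4)·x + (14)·y + (-4)·1 = 0
Row 2: (0)·x + (-14)·y + (0)·1 = 0
Row 3: (6)·x + (-14)·y + (6)·1 = 0
Solving gives x = -1, y = 0.
Check: L·(-1, 0, 1) = (-5, 0, 5) = 5·(-1, 0, 1).

-1, 0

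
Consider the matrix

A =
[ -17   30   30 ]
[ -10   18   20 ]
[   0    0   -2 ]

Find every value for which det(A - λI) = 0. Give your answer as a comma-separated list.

Compute the characteristic polynomial p(t) = det(tI - A).
Cofactor expansion gives p(t) = t^3 + t^2 - 8t - 12.
Rational-root test: t = -2 gives p(-2) = 0.
Factor out (t + 2): p(t) = (t + 2)·(t^2 - t - 6).
The quadratic factors as (t + 2)·(t - 3).
Eigenvalues: -2, -2, 3.

-2, -2, 3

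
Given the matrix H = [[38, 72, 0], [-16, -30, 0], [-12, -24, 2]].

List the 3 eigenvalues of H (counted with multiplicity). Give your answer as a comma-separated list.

2, 2, 6

The characteristic polynomial is p(lambda) = det(lambda·I - H).
Cofactor expansion gives p(lambda) = lambda^3 - 10·lambda^2 + 28·lambda - 24.
Try lambda = 2: p(2) = 0, so 2 is a root.
Dividing by (lambda - 2) leaves lambda^2 - 8·lambda + 12.
The quadratic factors as (lambda - 2)·(lambda - 6).
Eigenvalues: 2, 2, 6.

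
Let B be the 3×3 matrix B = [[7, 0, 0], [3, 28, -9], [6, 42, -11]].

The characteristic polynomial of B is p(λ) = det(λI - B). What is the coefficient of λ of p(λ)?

p(λ) = λ^3 - 24λ^2 + 189λ - 490.
The coefficient of λ is 189.

189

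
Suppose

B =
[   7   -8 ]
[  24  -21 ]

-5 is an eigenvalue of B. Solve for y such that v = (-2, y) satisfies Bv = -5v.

We need (B + 5I)v = 0.
B + 5I = [[12, -8], [24, -16]].
Row 1: (12)·-2 + (-8)·y = 0
Row 2: (24)·-2 + (-16)·y = 0
Solving gives y = -3.
Check: B·(-2, -3) = (10, 15) = -5·(-2, -3).

-3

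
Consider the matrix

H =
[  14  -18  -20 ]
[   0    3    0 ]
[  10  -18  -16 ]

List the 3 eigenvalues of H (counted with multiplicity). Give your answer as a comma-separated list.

The characteristic polynomial is p(μ) = det(μI - H).
Cofactor expansion gives p(μ) = μ^3 - μ^2 - 30μ + 72.
Try μ = 3: p(3) = 0, so 3 is a root.
Factor out (μ - 3): p(μ) = (μ - 3)·(μ^2 + 2μ - 24).
The quadratic factors as (μ + 6)·(μ - 4).
Eigenvalues: -6, 3, 4.

-6, 3, 4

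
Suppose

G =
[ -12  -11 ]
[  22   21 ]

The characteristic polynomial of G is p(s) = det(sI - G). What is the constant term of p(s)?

p(s) = s^2 - 9s - 10.
The constant term is -10.

-10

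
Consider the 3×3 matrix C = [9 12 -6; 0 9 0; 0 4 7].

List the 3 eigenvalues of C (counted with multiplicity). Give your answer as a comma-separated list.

7, 9, 9

The characteristic polynomial is p(μ) = det(μI - C).
Expanding along the first row, p(μ) = μ^3 - 25μ^2 + 207μ - 567.
Rational-root test: μ = 7 gives p(7) = 0.
Factor out (μ - 7): p(μ) = (μ - 7)·(μ^2 - 18μ + 81).
The quadratic factor is (μ - 9)^2.
Eigenvalues: 7, 9, 9.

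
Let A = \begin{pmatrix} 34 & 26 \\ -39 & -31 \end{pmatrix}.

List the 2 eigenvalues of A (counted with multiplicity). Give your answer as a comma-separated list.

det(A - λI) = (34 - λ)(-31 - λ) - (26)·(-39) = λ^2 - 3λ - 40.
This factors as (λ + 5)·(λ - 8) = 0.
Eigenvalues: -5, 8.

-5, 8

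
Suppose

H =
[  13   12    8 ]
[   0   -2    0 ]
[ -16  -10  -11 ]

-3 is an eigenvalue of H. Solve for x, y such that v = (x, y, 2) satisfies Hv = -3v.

-1, 0

We need (H + 3I)v = 0.
H + 3I = [[16, 12, 8], [0, 1, 0], [-16, -10, -8]].
Row 1: (16)·x + (12)·y + (8)·2 = 0
Row 2: (0)·x + (1)·y + (0)·2 = 0
Row 3: (-16)·x + (-10)·y + (-8)·2 = 0
Solving gives x = -1, y = 0.
Check: H·(-1, 0, 2) = (3, 0, -6) = -3·(-1, 0, 2).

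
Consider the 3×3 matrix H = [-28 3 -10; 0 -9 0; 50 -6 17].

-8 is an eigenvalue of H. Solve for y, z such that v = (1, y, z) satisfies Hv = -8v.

0, -2

We need (H + 8I)v = 0.
H + 8I = [[-20, 3, -10], [0, -1, 0], [50, -6, 25]].
Row 1: (-20)·1 + (3)·y + (-10)·z = 0
Row 2: (0)·1 + (-1)·y + (0)·z = 0
Row 3: (50)·1 + (-6)·y + (25)·z = 0
Solving gives y = 0, z = -2.
Check: H·(1, 0, -2) = (-8, 0, 16) = -8·(1, 0, -2).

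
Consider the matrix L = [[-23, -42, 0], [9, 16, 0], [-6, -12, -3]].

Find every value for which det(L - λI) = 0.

Compute the characteristic polynomial p(lambda) = det(lambda·I - L).
Expanding along the first row, p(lambda) = lambda^3 + 10·lambda^2 + 31·lambda + 30.
Rational-root test: lambda = -2 gives p(-2) = 0.
Factor out (lambda + 2): p(lambda) = (lambda + 2)·(lambda^2 + 8·lambda + 15).
The quadratic factors as (lambda + 5)·(lambda + 3).
Eigenvalues: -5, -3, -2.

-5, -3, -2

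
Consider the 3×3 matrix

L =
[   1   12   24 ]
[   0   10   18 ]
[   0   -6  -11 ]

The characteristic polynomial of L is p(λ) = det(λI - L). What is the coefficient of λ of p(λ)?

p(λ) = λ^3 - 3λ + 2.
The coefficient of λ is -3.

-3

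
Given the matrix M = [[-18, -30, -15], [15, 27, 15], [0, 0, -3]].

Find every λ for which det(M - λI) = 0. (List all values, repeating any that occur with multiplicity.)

-3, -3, 12

The characteristic polynomial is p(t) = det(tI - M).
Cofactor expansion gives p(t) = t^3 - 6t^2 - 63t - 108.
Try t = -3: p(-3) = 0, so -3 is a root.
Dividing by (t + 3) leaves t^2 - 9t - 36.
The quadratic factors as (t + 3)·(t - 12).
Eigenvalues: -3, -3, 12.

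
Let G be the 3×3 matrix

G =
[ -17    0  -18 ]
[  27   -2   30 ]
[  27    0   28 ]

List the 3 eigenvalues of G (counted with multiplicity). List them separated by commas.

-2, 1, 10

Compute the characteristic polynomial p(μ) = det(μI - G).
Expanding the 3×3 determinant: p(μ) = μ^3 - 9μ^2 - 12μ + 20.
Try μ = 1: p(1) = 0, so 1 is a root.
Factor out (μ - 1): p(μ) = (μ - 1)·(μ^2 - 8μ - 20).
The quadratic factors as (μ + 2)·(μ - 10).
Eigenvalues: -2, 1, 10.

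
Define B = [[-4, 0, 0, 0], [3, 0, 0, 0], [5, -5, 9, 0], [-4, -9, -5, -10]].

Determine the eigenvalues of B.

B is lower triangular, so its eigenvalues are the diagonal entries.
Diagonal: -4, 0, 9, -10.

-10, -4, 0, 9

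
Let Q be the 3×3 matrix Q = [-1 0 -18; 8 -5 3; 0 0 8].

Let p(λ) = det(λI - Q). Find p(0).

-40

p(0) = det(0·I − Q) = det(−Q) = (−1)^3·det(Q).
det(Q) = 40, so p(0) = -40.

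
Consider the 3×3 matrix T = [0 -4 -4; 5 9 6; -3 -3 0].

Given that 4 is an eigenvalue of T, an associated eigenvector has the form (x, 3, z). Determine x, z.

-3, 0

We need (T - 4I)v = 0.
T - 4I = [[-4, -4, -4], [5, 5, 6], [-3, -3, -4]].
Row 1: (-4)·x + (-4)·3 + (-4)·z = 0
Row 2: (5)·x + (5)·3 + (6)·z = 0
Row 3: (-3)·x + (-3)·3 + (-4)·z = 0
Solving gives x = -3, z = 0.
Check: T·(-3, 3, 0) = (-12, 12, 0) = 4·(-3, 3, 0).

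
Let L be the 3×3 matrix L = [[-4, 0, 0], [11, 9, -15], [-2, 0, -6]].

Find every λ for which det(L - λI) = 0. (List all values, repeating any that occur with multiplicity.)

Compute the characteristic polynomial p(r) = det(rI - L).
Expanding the 3×3 determinant: p(r) = r^3 + r^2 - 66r - 216.
Since p(-6) = 0, r = -6 is a root.
Dividing by (r + 6) leaves r^2 - 5r - 36.
The quadratic factors as (r + 4)·(r - 9).
Eigenvalues: -6, -4, 9.

-6, -4, 9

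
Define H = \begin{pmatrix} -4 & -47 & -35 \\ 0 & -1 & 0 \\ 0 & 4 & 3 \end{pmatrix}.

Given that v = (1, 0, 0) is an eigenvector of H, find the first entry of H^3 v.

-64

First find the eigenvalue: Hv = (-4, 0, 0) = -4·(1, 0, 0), so λ = -4.
Then H^3 v = λ^3·v = (-4)^3·(1, 0, 0) = -64·(1, 0, 0) = (-64, 0, 0).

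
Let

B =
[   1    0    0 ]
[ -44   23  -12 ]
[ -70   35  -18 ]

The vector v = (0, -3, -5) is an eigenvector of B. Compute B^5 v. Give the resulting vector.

(0, -729, -1215)

First find the eigenvalue: Bv = (0, -9, -15) = 3·(0, -3, -5), so λ = 3.
Then B^5 v = λ^5·v = 3^5·(0, -3, -5) = 243·(0, -3, -5) = (0, -729, -1215).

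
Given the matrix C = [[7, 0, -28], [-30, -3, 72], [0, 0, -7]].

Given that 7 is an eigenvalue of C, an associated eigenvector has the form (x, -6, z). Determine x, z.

2, 0

We need (C - 7I)v = 0.
C - 7I = [[0, 0, -28], [-30, -10, 72], [0, 0, -14]].
Row 1: (0)·x + (0)·-6 + (-28)·z = 0
Row 2: (-30)·x + (-10)·-6 + (72)·z = 0
Row 3: (0)·x + (0)·-6 + (-14)·z = 0
Solving gives x = 2, z = 0.
Check: C·(2, -6, 0) = (14, -42, 0) = 7·(2, -6, 0).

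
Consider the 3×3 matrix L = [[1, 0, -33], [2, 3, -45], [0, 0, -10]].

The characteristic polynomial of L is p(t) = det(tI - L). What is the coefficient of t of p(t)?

p(t) = t^3 + 6t^2 - 37t + 30.
The coefficient of t is -37.

-37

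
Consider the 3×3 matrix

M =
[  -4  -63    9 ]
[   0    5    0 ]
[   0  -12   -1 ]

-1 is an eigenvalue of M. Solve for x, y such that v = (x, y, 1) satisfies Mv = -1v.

3, 0

We need (M + 1I)v = 0.
M + 1I = [[-3, -63, 9], [0, 6, 0], [0, -12, 0]].
Row 1: (-3)·x + (-63)·y + (9)·1 = 0
Row 2: (0)·x + (6)·y + (0)·1 = 0
Row 3: (0)·x + (-12)·y + (0)·1 = 0
Solving gives x = 3, y = 0.
Check: M·(3, 0, 1) = (-3, 0, -1) = -1·(3, 0, 1).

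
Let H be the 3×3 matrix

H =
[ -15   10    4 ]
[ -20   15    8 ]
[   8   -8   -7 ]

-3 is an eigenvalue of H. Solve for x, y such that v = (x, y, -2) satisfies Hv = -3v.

We need (H + 3I)v = 0.
H + 3I = [[-12, 10, 4], [-20, 18, 8], [8, -8, -4]].
Row 1: (-12)·x + (10)·y + (4)·-2 = 0
Row 2: (-20)·x + (18)·y + (8)·-2 = 0
Row 3: (8)·x + (-8)·y + (-4)·-2 = 0
Solving gives x = 1, y = 2.
Check: H·(1, 2, -2) = (-3, -6, 6) = -3·(1, 2, -2).

1, 2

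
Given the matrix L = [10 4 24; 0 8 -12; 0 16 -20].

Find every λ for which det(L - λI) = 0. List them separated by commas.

The characteristic polynomial is p(λ) = det(λI - L).
Cofactor expansion gives p(λ) = λ^3 + 2λ^2 - 88λ - 320.
Try λ = -8: p(-8) = 0, so -8 is a root.
Dividing by (λ + 8) leaves λ^2 - 6λ - 40.
The quadratic factors as (λ + 4)·(λ - 10).
Eigenvalues: -8, -4, 10.

-8, -4, 10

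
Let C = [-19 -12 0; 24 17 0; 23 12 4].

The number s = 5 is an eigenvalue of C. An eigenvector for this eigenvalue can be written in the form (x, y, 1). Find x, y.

-1, 2

We need (C - 5I)v = 0.
C - 5I = [[-24, -12, 0], [24, 12, 0], [23, 12, -1]].
Row 1: (-24)·x + (-12)·y + (0)·1 = 0
Row 2: (24)·x + (12)·y + (0)·1 = 0
Row 3: (23)·x + (12)·y + (-1)·1 = 0
Solving gives x = -1, y = 2.
Check: C·(-1, 2, 1) = (-5, 10, 5) = 5·(-1, 2, 1).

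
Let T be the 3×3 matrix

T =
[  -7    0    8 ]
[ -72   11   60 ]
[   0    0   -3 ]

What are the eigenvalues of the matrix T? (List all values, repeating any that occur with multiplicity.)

-7, -3, 11

The characteristic polynomial is p(r) = det(rI - T).
Expanding the 3×3 determinant: p(r) = r^3 - r^2 - 89r - 231.
Rational-root test: r = -3 gives p(-3) = 0.
Dividing by (r + 3) leaves r^2 - 4r - 77.
The quadratic factors as (r + 7)·(r - 11).
Eigenvalues: -7, -3, 11.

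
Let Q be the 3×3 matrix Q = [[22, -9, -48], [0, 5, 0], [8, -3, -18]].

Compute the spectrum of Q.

Compute the characteristic polynomial p(lambda) = det(lambda·I - Q).
Cofactor expansion gives p(lambda) = lambda^3 - 9·lambda^2 + 8·lambda + 60.
Rational-root test: lambda = 6 gives p(6) = 0.
Factor out (lambda - 6): p(lambda) = (lambda - 6)·(lambda^2 - 3·lambda - 10).
The quadratic factors as (lambda + 2)·(lambda - 5).
Eigenvalues: -2, 5, 6.

-2, 5, 6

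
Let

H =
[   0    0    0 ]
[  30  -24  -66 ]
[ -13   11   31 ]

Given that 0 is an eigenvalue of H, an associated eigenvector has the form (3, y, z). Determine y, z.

12, -3

We need (H)v = 0.
H = [[0, 0, 0], [30, -24, -66], [-13, 11, 31]].
Row 1: (0)·3 + (0)·y + (0)·z = 0
Row 2: (30)·3 + (-24)·y + (-66)·z = 0
Row 3: (-13)·3 + (11)·y + (31)·z = 0
Solving gives y = 12, z = -3.
Check: H·(3, 12, -3) = (0, 0, 0) = 0·(3, 12, -3).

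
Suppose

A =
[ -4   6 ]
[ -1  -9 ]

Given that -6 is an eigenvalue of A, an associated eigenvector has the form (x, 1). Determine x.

-3

We need (A + 6I)v = 0.
A + 6I = [[2, 6], [-1, -3]].
Row 1: (2)·x + (6)·1 = 0
Row 2: (-1)·x + (-3)·1 = 0
Solving gives x = -3.
Check: A·(-3, 1) = (18, -6) = -6·(-3, 1).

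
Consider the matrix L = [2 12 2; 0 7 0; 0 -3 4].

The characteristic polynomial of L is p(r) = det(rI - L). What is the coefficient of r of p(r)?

50

p(r) = r^3 - 13r^2 + 50r - 56.
The coefficient of r is 50.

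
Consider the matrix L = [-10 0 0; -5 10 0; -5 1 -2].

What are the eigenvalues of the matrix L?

-10, -2, 10

L is lower triangular, so its eigenvalues are the diagonal entries.
Diagonal: -10, 10, -2.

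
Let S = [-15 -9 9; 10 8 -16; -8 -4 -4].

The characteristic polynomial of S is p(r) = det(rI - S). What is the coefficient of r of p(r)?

6

p(r) = r^3 + 11r^2 + 6r - 144.
The coefficient of r is 6.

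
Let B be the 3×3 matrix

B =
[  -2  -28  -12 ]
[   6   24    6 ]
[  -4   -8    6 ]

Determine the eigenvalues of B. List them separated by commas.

6, 10, 12

Set up det(sI - B) = 0.
Expanding along the first row, p(s) = s^3 - 28s^2 + 252s - 720.
Since p(12) = 0, s = 12 is a root.
Factor out (s - 12): p(s) = (s - 12)·(s^2 - 16s + 60).
The quadratic factors as (s - 6)·(s - 10).
Eigenvalues: 6, 10, 12.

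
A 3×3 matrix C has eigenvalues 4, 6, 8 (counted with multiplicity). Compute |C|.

192

det(C) is the product of the eigenvalues: (4) · (6) · (8) = 192.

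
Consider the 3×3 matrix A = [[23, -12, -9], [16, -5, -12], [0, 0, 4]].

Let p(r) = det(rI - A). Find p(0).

p(0) = det(0·I − A) = det(−A) = (−1)^3·det(A).
det(A) = 308, so p(0) = -308.

-308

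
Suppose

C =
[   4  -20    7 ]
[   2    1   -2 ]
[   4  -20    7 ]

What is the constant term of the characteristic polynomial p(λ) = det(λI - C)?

0

p(0) = det(0·I − C) = det(−C) = (−1)^3·det(C).
det(C) = 0, so p(0) = 0.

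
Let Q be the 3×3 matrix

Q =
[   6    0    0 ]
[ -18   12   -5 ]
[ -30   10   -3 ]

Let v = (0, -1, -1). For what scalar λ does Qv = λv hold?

7

Compute Qv: Q·(0, -1, -1) = (0, -7, -7).
Since Qv = λv, compare component 2: -7 = λ·-1, so λ = 7.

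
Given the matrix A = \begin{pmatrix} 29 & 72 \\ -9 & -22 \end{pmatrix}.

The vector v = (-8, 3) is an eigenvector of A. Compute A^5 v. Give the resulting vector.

First find the eigenvalue: Av = (-16, 6) = 2·(-8, 3), so λ = 2.
Then A^5 v = λ^5·v = 2^5·(-8, 3) = 32·(-8, 3) = (-256, 96).

(-256, 96)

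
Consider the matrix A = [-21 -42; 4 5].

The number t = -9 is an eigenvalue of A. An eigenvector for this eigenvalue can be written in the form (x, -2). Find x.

We need (A + 9I)v = 0.
A + 9I = [[-12, -42], [4, 14]].
Row 1: (-12)·x + (-42)·-2 = 0
Row 2: (4)·x + (14)·-2 = 0
Solving gives x = 7.
Check: A·(7, -2) = (-63, 18) = -9·(7, -2).

7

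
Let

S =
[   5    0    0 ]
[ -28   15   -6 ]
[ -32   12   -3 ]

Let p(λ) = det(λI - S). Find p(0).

-135

p(0) = det(0·I − S) = det(−S) = (−1)^3·det(S).
det(S) = 135, so p(0) = -135.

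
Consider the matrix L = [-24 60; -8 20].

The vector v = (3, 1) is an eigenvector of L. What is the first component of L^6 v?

12288

First find the eigenvalue: Lv = (-12, -4) = -4·(3, 1), so λ = -4.
Then L^6 v = λ^6·v = (-4)^6·(3, 1) = 4096·(3, 1) = (12288, 4096).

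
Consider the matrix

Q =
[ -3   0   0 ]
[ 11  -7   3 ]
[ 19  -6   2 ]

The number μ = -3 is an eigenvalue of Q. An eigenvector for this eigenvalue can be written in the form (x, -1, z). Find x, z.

We need (Q + 3I)v = 0.
Q + 3I = [[0, 0, 0], [11, -4, 3], [19, -6, 5]].
Row 1: (0)·x + (0)·-1 + (0)·z = 0
Row 2: (11)·x + (-4)·-1 + (3)·z = 0
Row 3: (19)·x + (-6)·-1 + (5)·z = 0
Solving gives x = 1, z = -5.
Check: Q·(1, -1, -5) = (-3, 3, 15) = -3·(1, -1, -5).

1, -5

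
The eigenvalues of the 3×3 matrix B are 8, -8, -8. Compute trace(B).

-8

trace(B) is the sum of the eigenvalues: (8) + (-8) + (-8) = -8.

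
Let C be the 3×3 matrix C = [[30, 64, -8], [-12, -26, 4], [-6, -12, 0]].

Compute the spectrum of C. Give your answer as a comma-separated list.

-2, 0, 6

Compute the characteristic polynomial p(s) = det(sI - C).
Expanding the 3×3 determinant: p(s) = s^3 - 4s^2 - 12s.
Try s = 6: p(6) = 0, so 6 is a root.
Dividing by (s - 6) leaves s^2 + 2s.
The quadratic factors as (s + 2)·s.
Eigenvalues: -2, 0, 6.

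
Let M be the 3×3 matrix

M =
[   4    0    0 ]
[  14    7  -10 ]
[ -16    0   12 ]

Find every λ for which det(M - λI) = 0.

Compute the characteristic polynomial p(lambda) = det(lambda·I - M).
Expanding along the first row, p(lambda) = lambda^3 - 23·lambda^2 + 160·lambda - 336.
Try lambda = 7: p(7) = 0, so 7 is a root.
Dividing by (lambda - 7) leaves lambda^2 - 16·lambda + 48.
The quadratic factors as (lambda - 4)·(lambda - 12).
Eigenvalues: 4, 7, 12.

4, 7, 12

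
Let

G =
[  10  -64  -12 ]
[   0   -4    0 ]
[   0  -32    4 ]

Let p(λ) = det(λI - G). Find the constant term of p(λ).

160

p(λ) = λ^3 - 10λ^2 - 16λ + 160.
The constant term is 160.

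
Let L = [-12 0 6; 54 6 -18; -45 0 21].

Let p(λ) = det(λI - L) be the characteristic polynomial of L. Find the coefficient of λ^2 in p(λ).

The coefficient of λ^2 of det(λI - L) is −trace(L).
trace(L) = (-12) + (6) + (21) = 15, so the coefficient is -15.

-15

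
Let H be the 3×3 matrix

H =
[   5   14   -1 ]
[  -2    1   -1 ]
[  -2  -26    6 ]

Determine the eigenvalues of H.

2, 3, 7

The characteristic polynomial is p(s) = det(sI - H).
Expanding the 3×3 determinant: p(s) = s^3 - 12s^2 + 41s - 42.
Rational-root test: s = 3 gives p(3) = 0.
Dividing by (s - 3) leaves s^2 - 9s + 14.
The quadratic factors as (s - 2)·(s - 7).
Eigenvalues: 2, 3, 7.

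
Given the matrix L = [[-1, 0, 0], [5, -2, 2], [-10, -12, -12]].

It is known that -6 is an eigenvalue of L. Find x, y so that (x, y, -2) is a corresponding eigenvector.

0, 1

We need (L + 6I)v = 0.
L + 6I = [[5, 0, 0], [5, 4, 2], [-10, -12, -6]].
Row 1: (5)·x + (0)·y + (0)·-2 = 0
Row 2: (5)·x + (4)·y + (2)·-2 = 0
Row 3: (-10)·x + (-12)·y + (-6)·-2 = 0
Solving gives x = 0, y = 1.
Check: L·(0, 1, -2) = (0, -6, 12) = -6·(0, 1, -2).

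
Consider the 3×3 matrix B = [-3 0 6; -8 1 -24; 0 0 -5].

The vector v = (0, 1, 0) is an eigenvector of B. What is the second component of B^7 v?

1

First find the eigenvalue: Bv = (0, 1, 0) = 1·(0, 1, 0), so λ = 1.
Then B^7 v = λ^7·v = 1^7·(0, 1, 0) = 1·(0, 1, 0) = (0, 1, 0).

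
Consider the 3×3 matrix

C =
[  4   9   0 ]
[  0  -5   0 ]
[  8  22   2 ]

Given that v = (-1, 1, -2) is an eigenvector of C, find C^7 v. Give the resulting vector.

(78125, -78125, 156250)

First find the eigenvalue: Cv = (5, -5, 10) = -5·(-1, 1, -2), so λ = -5.
Then C^7 v = λ^7·v = (-5)^7·(-1, 1, -2) = -78125·(-1, 1, -2) = (78125, -78125, 156250).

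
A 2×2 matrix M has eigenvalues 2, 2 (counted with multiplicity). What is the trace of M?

trace(M) is the sum of the eigenvalues: (2) + (2) = 4.

4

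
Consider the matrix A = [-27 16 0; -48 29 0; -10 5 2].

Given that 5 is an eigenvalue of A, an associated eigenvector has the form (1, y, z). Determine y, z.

We need (A - 5I)v = 0.
A - 5I = [[-32, 16, 0], [-48, 24, 0], [-10, 5, -3]].
Row 1: (-32)·1 + (16)·y + (0)·z = 0
Row 2: (-48)·1 + (24)·y + (0)·z = 0
Row 3: (-10)·1 + (5)·y + (-3)·z = 0
Solving gives y = 2, z = 0.
Check: A·(1, 2, 0) = (5, 10, 0) = 5·(1, 2, 0).

2, 0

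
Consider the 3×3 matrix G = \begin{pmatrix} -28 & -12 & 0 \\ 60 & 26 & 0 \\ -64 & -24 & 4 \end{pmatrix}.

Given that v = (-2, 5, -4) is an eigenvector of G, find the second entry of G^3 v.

40

First find the eigenvalue: Gv = (-4, 10, -8) = 2·(-2, 5, -4), so λ = 2.
Then G^3 v = λ^3·v = 2^3·(-2, 5, -4) = 8·(-2, 5, -4) = (-16, 40, -32).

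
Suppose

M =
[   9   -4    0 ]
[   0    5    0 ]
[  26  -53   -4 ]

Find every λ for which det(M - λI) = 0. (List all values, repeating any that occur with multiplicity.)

Set up det(tI - M) = 0.
Cofactor expansion gives p(t) = t^3 - 10t^2 - 11t + 180.
Try t = 9: p(9) = 0, so 9 is a root.
Dividing by (t - 9) leaves t^2 - t - 20.
The quadratic factors as (t + 4)·(t - 5).
Eigenvalues: -4, 5, 9.

-4, 5, 9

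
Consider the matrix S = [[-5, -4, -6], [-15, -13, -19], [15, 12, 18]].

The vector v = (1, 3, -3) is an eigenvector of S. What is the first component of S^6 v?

1

First find the eigenvalue: Sv = (1, 3, -3) = 1·(1, 3, -3), so λ = 1.
Then S^6 v = λ^6·v = 1^6·(1, 3, -3) = 1·(1, 3, -3) = (1, 3, -3).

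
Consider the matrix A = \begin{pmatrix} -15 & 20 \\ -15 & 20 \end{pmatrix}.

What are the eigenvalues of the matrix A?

det(A - μI) = (-15 - μ)(20 - μ) - (20)·(-15) = μ^2 - 5μ.
This factors as μ·(μ - 5) = 0.
Eigenvalues: 0, 5.

0, 5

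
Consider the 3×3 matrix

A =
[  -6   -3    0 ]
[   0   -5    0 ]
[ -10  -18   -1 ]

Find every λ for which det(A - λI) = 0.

Compute the characteristic polynomial p(λ) = det(λI - A).
Expanding along the first row, p(λ) = λ^3 + 12λ^2 + 41λ + 30.
Rational-root test: λ = -6 gives p(-6) = 0.
Dividing by (λ + 6) leaves λ^2 + 6λ + 5.
The quadratic factors as (λ + 5)·(λ + 1).
Eigenvalues: -6, -5, -1.

-6, -5, -1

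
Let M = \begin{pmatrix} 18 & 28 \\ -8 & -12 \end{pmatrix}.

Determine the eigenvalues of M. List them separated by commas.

det(M - rI) = (18 - r)(-12 - r) - (28)·(-8) = r^2 - 6r + 8.
This factors as (r - 2)·(r - 4) = 0.
Eigenvalues: 2, 4.

2, 4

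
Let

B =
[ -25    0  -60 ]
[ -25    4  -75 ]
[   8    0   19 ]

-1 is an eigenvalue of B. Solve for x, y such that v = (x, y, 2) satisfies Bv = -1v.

We need (B + 1I)v = 0.
B + 1I = [[-24, 0, -60], [-25, 5, -75], [8, 0, 20]].
Row 1: (-24)·x + (0)·y + (-60)·2 = 0
Row 2: (-25)·x + (5)·y + (-75)·2 = 0
Row 3: (8)·x + (0)·y + (20)·2 = 0
Solving gives x = -5, y = 5.
Check: B·(-5, 5, 2) = (5, -5, -2) = -1·(-5, 5, 2).

-5, 5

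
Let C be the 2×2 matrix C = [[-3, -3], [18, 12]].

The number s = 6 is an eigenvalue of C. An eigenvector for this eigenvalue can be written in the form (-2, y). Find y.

We need (C - 6I)v = 0.
C - 6I = [[-9, -3], [18, 6]].
Row 1: (-9)·-2 + (-3)·y = 0
Row 2: (18)·-2 + (6)·y = 0
Solving gives y = 6.
Check: C·(-2, 6) = (-12, 36) = 6·(-2, 6).

6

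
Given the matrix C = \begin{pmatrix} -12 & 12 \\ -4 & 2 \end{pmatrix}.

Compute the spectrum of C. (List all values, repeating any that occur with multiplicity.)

det(C - λI) = (-12 - λ)(2 - λ) - (12)·(-4) = λ^2 + 10λ + 24.
This factors as (λ + 6)·(λ + 4) = 0.
Eigenvalues: -6, -4.

-6, -4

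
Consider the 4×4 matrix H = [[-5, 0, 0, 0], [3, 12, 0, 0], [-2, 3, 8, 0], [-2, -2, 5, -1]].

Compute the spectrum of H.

H is lower triangular, so its eigenvalues are the diagonal entries.
Diagonal: -5, 12, 8, -1.

-5, -1, 8, 12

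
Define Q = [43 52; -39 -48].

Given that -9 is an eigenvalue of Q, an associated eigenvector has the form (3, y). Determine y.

We need (Q + 9I)v = 0.
Q + 9I = [[52, 52], [-39, -39]].
Row 1: (52)·3 + (52)·y = 0
Row 2: (-39)·3 + (-39)·y = 0
Solving gives y = -3.
Check: Q·(3, -3) = (-27, 27) = -9·(3, -3).

-3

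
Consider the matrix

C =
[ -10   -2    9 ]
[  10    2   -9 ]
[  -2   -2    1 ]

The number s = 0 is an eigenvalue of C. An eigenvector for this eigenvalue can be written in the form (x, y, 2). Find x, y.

2, -1

We need (C)v = 0.
C = [[-10, -2, 9], [10, 2, -9], [-2, -2, 1]].
Row 1: (-10)·x + (-2)·y + (9)·2 = 0
Row 2: (10)·x + (2)·y + (-9)·2 = 0
Row 3: (-2)·x + (-2)·y + (1)·2 = 0
Solving gives x = 2, y = -1.
Check: C·(2, -1, 2) = (0, 0, 0) = 0·(2, -1, 2).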